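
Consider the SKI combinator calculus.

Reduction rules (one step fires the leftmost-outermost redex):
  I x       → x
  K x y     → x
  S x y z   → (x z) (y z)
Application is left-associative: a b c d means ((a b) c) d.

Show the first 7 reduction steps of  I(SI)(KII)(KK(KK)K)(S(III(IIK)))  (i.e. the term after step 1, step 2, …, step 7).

Answer: after 7 steps: K(S(I(IIK)))

Working:
  start: I(SI)(KII)(KK(KK)K)(S(III(IIK)))
  →1  SI(KII)(KK(KK)K)(S(III(IIK)))
  →2  I(KK(KK)K)(KII(KK(KK)K))(S(III(IIK)))
  →3  KK(KK)K(KII(KK(KK)K))(S(III(IIK)))
  →4  KK(KII(KK(KK)K))(S(III(IIK)))
  →5  K(S(III(IIK)))
  →6  K(S(II(IIK)))
  →7  K(S(I(IIK)))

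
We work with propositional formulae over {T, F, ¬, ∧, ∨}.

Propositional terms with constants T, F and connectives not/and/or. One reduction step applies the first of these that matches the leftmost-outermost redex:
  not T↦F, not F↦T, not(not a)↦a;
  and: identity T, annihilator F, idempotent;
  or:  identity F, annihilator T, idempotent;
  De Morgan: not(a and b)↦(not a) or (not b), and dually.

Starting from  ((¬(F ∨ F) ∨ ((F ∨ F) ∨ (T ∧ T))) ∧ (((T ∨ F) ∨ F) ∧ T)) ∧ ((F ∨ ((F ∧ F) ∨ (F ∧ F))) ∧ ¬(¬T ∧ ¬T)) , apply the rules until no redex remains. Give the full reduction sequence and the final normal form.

Answer: normal form = F  (in 13 steps)

Reduction:
  start: ((¬(F ∨ F) ∨ ((F ∨ F) ∨ (T ∧ T))) ∧ (((T ∨ F) ∨ F) ∧ T)) ∧ ((F ∨ ((F ∧ F) ∨ (F ∧ F))) ∧ ¬(¬T ∧ ¬T))
  →1  (((¬F ∧ ¬F) ∨ ((F ∨ F) ∨ (T ∧ T))) ∧ (((T ∨ F) ∨ F) ∧ T)) ∧ ((F ∨ ((F ∧ F) ∨ (F ∧ F))) ∧ ¬(¬T ∧ ¬T))
  →2  ((¬F ∨ ((F ∨ F) ∨ (T ∧ T))) ∧ (((T ∨ F) ∨ F) ∧ T)) ∧ ((F ∨ ((F ∧ F) ∨ (F ∧ F))) ∧ ¬(¬T ∧ ¬T))
  →3  ((T ∨ ((F ∨ F) ∨ (T ∧ T))) ∧ (((T ∨ F) ∨ F) ∧ T)) ∧ ((F ∨ ((F ∧ F) ∨ (F ∧ F))) ∧ ¬(¬T ∧ ¬T))
  →4  (T ∧ (((T ∨ F) ∨ F) ∧ T)) ∧ ((F ∨ ((F ∧ F) ∨ (F ∧ F))) ∧ ¬(¬T ∧ ¬T))
  →5  (((T ∨ F) ∨ F) ∧ T) ∧ ((F ∨ ((F ∧ F) ∨ (F ∧ F))) ∧ ¬(¬T ∧ ¬T))
  →6  ((T ∨ F) ∨ F) ∧ ((F ∨ ((F ∧ F) ∨ (F ∧ F))) ∧ ¬(¬T ∧ ¬T))
  →7  (T ∨ F) ∧ ((F ∨ ((F ∧ F) ∨ (F ∧ F))) ∧ ¬(¬T ∧ ¬T))
  →8  T ∧ ((F ∨ ((F ∧ F) ∨ (F ∧ F))) ∧ ¬(¬T ∧ ¬T))
  →9  (F ∨ ((F ∧ F) ∨ (F ∧ F))) ∧ ¬(¬T ∧ ¬T)
  →10  ((F ∧ F) ∨ (F ∧ F)) ∧ ¬(¬T ∧ ¬T)
  →11  (F ∧ F) ∧ ¬(¬T ∧ ¬T)
  →12  F ∧ ¬(¬T ∧ ¬T)
  →13  F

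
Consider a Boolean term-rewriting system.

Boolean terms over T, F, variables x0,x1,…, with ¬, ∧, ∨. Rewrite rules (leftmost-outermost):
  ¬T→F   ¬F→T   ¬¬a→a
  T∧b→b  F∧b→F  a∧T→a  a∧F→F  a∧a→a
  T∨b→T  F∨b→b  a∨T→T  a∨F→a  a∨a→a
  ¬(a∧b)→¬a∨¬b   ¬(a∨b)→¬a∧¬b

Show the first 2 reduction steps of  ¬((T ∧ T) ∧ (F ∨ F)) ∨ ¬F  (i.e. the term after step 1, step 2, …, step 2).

  start: ¬((T ∧ T) ∧ (F ∨ F)) ∨ ¬F
  step 1: (¬(T ∧ T) ∨ ¬(F ∨ F)) ∨ ¬F
  step 2: ((¬T ∨ ¬T) ∨ ¬(F ∨ F)) ∨ ¬F

Answer: after 2 steps: ((¬T ∨ ¬T) ∨ ¬(F ∨ F)) ∨ ¬F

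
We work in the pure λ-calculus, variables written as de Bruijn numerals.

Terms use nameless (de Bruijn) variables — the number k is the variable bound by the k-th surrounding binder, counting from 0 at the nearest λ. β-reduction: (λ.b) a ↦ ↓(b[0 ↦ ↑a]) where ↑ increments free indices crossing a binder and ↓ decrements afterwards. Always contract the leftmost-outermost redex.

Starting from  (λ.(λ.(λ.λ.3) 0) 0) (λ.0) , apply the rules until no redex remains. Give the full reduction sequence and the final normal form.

  start: (λ.(λ.(λ.λ.3) 0) 0) (λ.0)
  [1] (λ.(λ.λ.λ.0) 0) (λ.0)
  [2] (λ.λ.λ.0) (λ.0)
  [3] λ.λ.0

Answer: normal form = λ.λ.0  (in 3 steps)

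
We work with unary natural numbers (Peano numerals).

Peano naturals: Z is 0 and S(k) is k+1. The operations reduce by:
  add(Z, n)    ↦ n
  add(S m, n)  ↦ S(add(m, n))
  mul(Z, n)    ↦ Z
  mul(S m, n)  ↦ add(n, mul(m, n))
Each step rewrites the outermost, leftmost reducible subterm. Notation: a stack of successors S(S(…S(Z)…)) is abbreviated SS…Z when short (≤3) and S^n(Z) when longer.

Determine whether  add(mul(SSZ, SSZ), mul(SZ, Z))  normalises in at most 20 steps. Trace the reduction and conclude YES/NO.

Answer: YES — reaches normal form S^4(Z) in 17 ≤ 20 steps

Reduction:
  start: add(mul(SSZ, SSZ), mul(SZ, Z))
  step 1: add(add(SSZ, mul(SZ, SSZ)), mul(SZ, Z))
  step 2: add(S(add(SZ, mul(SZ, SSZ))), mul(SZ, Z))
  step 3: S(add(add(SZ, mul(SZ, SSZ)), mul(SZ, Z)))
  step 4: S(add(S(add(Z, mul(SZ, SSZ))), mul(SZ, Z)))
  step 5: S(S(add(add(Z, mul(SZ, SSZ)), mul(SZ, Z))))
  step 6: S(S(add(mul(SZ, SSZ), mul(SZ, Z))))
  step 7: S(S(add(add(SSZ, mul(Z, SSZ)), mul(SZ, Z))))
  step 8: S(S(add(S(add(SZ, mul(Z, SSZ))), mul(SZ, Z))))
  step 9: S(S(S(add(add(SZ, mul(Z, SSZ)), mul(SZ, Z)))))
  step 10: S(S(S(add(S(add(Z, mul(Z, SSZ))), mul(SZ, Z)))))
  step 11: S(S(S(S(add(add(Z, mul(Z, SSZ)), mul(SZ, Z))))))
  step 12: S(S(S(S(add(mul(Z, SSZ), mul(SZ, Z))))))
  step 13: S(S(S(S(add(Z, mul(SZ, Z))))))
  step 14: S(S(S(S(mul(SZ, Z)))))
  step 15: S(S(S(S(add(Z, mul(Z, Z))))))
  step 16: S(S(S(S(mul(Z, Z)))))
  step 17: S^4(Z)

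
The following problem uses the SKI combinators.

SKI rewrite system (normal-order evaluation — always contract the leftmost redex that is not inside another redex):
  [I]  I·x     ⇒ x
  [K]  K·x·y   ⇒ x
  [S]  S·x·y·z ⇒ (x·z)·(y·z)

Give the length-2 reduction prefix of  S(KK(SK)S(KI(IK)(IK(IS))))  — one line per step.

Answer: after 2 steps: SS

Working:
  start: S(KK(SK)S(KI(IK)(IK(IS))))
  step 1: S(KS(KI(IK)(IK(IS))))
  step 2: SS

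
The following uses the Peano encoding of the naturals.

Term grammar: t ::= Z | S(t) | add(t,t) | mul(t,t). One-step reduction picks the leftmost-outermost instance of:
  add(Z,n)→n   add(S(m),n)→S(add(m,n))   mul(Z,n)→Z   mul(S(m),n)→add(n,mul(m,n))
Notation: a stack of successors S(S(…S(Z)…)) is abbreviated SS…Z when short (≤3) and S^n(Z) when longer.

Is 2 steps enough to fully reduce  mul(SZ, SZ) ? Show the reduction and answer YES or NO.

Answer: NO — after 2 steps the term is S(add(Z, mul(Z, SZ))), not yet normal

Reduction:
  start: mul(SZ, SZ)
  [1] add(SZ, mul(Z, SZ))
  [2] S(add(Z, mul(Z, SZ)))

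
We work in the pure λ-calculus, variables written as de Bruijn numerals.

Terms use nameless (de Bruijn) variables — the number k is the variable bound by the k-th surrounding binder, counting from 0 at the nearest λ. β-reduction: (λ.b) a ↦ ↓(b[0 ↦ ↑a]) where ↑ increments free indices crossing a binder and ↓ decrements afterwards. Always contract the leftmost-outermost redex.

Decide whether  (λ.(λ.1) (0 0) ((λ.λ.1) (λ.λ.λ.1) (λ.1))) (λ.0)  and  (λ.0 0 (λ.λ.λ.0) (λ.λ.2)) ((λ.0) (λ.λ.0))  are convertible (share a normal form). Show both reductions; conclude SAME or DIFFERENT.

Term A:
  start: (λ.(λ.1) (0 0) ((λ.λ.1) (λ.λ.λ.1) (λ.1))) (λ.0)
  step 1: (λ.λ.0) ((λ.0) (λ.0)) ((λ.λ.1) (λ.λ.λ.1) (λ.λ.0))
  step 2: (λ.0) ((λ.λ.1) (λ.λ.λ.1) (λ.λ.0))
  step 3: (λ.λ.1) (λ.λ.λ.1) (λ.λ.0)
  step 4: (λ.λ.λ.λ.1) (λ.λ.0)
  step 5: λ.λ.λ.1

Term B:
  start: (λ.0 0 (λ.λ.λ.0) (λ.λ.2)) ((λ.0) (λ.λ.0))
  step 1: (λ.0) (λ.λ.0) ((λ.0) (λ.λ.0)) (λ.λ.λ.0) (λ.λ.(λ.0) (λ.λ.0))
  step 2: (λ.λ.0) ((λ.0) (λ.λ.0)) (λ.λ.λ.0) (λ.λ.(λ.0) (λ.λ.0))
  step 3: (λ.0) (λ.λ.λ.0) (λ.λ.(λ.0) (λ.λ.0))
  step 4: (λ.λ.λ.0) (λ.λ.(λ.0) (λ.λ.0))
  step 5: λ.λ.0

Answer: DIFFERENT — A ⇓ λ.λ.λ.1, B ⇓ λ.λ.0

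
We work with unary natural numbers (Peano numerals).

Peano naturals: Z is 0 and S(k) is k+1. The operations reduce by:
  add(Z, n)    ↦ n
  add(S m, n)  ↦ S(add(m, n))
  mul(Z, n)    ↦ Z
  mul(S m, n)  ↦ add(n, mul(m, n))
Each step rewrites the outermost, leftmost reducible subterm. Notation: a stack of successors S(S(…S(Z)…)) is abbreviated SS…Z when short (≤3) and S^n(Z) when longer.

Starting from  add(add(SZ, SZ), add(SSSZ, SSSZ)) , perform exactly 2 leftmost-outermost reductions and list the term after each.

  start: add(add(SZ, SZ), add(SSSZ, SSSZ))
  →1  add(S(add(Z, SZ)), add(SSSZ, SSSZ))
  →2  S(add(add(Z, SZ), add(SSSZ, SSSZ)))

Answer: after 2 steps: S(add(add(Z, SZ), add(SSSZ, SSSZ)))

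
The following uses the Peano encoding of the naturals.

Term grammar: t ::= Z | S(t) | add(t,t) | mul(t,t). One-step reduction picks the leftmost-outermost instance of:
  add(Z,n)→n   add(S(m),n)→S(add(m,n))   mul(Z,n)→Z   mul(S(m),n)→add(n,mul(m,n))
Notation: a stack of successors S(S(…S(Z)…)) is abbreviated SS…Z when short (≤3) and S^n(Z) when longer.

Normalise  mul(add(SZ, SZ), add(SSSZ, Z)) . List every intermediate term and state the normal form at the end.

  start: mul(add(SZ, SZ), add(SSSZ, Z))
  [1] mul(S(add(Z, SZ)), add(SSSZ, Z))
  [2] add(add(SSSZ, Z), mul(add(Z, SZ), add(SSSZ, Z)))
  [3] add(S(add(SSZ, Z)), mul(add(Z, SZ), add(SSSZ, Z)))
  [4] S(add(add(SSZ, Z), mul(add(Z, SZ), add(SSSZ, Z))))
  [5] S(add(S(add(SZ, Z)), mul(add(Z, SZ), add(SSSZ, Z))))
  [6] S(S(add(add(SZ, Z), mul(add(Z, SZ), add(SSSZ, Z)))))
  [7] S(S(add(S(add(Z, Z)), mul(add(Z, SZ), add(SSSZ, Z)))))
  [8] S(S(S(add(add(Z, Z), mul(add(Z, SZ), add(SSSZ, Z))))))
  [9] S(S(S(add(Z, mul(add(Z, SZ), add(SSSZ, Z))))))
  [10] S(S(S(mul(add(Z, SZ), add(SSSZ, Z)))))
  [11] S(S(S(mul(SZ, add(SSSZ, Z)))))
  [12] S(S(S(add(add(SSSZ, Z), mul(Z, add(SSSZ, Z))))))
  [13] S(S(S(add(S(add(SSZ, Z)), mul(Z, add(SSSZ, Z))))))
  [14] S(S(S(S(add(add(SSZ, Z), mul(Z, add(SSSZ, Z)))))))
  [15] S(S(S(S(add(S(add(SZ, Z)), mul(Z, add(SSSZ, Z)))))))
  [16] S(S(S(S(S(add(add(SZ, Z), mul(Z, add(SSSZ, Z))))))))
  [17] S(S(S(S(S(add(S(add(Z, Z)), mul(Z, add(SSSZ, Z))))))))
  [18] S(S(S(S(S(S(add(add(Z, Z), mul(Z, add(SSSZ, Z)))))))))
  [19] S(S(S(S(S(S(add(Z, mul(Z, add(SSSZ, Z)))))))))
  [20] S(S(S(S(S(S(mul(Z, add(SSSZ, Z))))))))
  [21] S^6(Z)

Answer: normal form = S^6(Z)  (in 21 steps)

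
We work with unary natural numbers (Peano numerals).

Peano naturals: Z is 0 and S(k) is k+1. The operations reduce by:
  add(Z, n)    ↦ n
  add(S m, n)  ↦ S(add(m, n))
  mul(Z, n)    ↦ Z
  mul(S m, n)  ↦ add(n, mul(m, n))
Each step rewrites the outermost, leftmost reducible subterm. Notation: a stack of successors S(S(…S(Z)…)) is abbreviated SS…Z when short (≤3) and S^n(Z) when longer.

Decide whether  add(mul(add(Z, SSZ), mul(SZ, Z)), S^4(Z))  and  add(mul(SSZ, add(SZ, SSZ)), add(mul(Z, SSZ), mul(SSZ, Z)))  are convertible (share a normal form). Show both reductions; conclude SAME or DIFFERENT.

Term A:
  start: add(mul(add(Z, SSZ), mul(SZ, Z)), S^4(Z))
  step 1: add(mul(SSZ, mul(SZ, Z)), S^4(Z))
  step 2: add(add(mul(SZ, Z), mul(SZ, mul(SZ, Z))), S^4(Z))
  step 3: add(add(add(Z, mul(Z, Z)), mul(SZ, mul(SZ, Z))), S^4(Z))
  step 4: add(add(mul(Z, Z), mul(SZ, mul(SZ, Z))), S^4(Z))
  step 5: add(add(Z, mul(SZ, mul(SZ, Z))), S^4(Z))
  step 6: add(mul(SZ, mul(SZ, Z)), S^4(Z))
  step 7: add(add(mul(SZ, Z), mul(Z, mul(SZ, Z))), S^4(Z))
  step 8: add(add(add(Z, mul(Z, Z)), mul(Z, mul(SZ, Z))), S^4(Z))
  step 9: add(add(mul(Z, Z), mul(Z, mul(SZ, Z))), S^4(Z))
  step 10: add(add(Z, mul(Z, mul(SZ, Z))), S^4(Z))
  step 11: add(mul(Z, mul(SZ, Z)), S^4(Z))
  step 12: add(Z, S^4(Z))
  step 13: S^4(Z)

Term B:
  start: add(mul(SSZ, add(SZ, SSZ)), add(mul(Z, SSZ), mul(SSZ, Z)))
  step 1: add(add(add(SZ, SSZ), mul(SZ, add(SZ, SSZ))), add(mul(Z, SSZ), mul(SSZ, Z)))
  step 2: add(add(S(add(Z, SSZ)), mul(SZ, add(SZ, SSZ))), add(mul(Z, SSZ), mul(SSZ, Z)))
  step 3: add(S(add(add(Z, SSZ), mul(SZ, add(SZ, SSZ)))), add(mul(Z, SSZ), mul(SSZ, Z)))
  step 4: S(add(add(add(Z, SSZ), mul(SZ, add(SZ, SSZ))), add(mul(Z, SSZ), mul(SSZ, Z))))
  step 5: S(add(add(SSZ, mul(SZ, add(SZ, SSZ))), add(mul(Z, SSZ), mul(SSZ, Z))))
  step 6: S(add(S(add(SZ, mul(SZ, add(SZ, SSZ)))), add(mul(Z, SSZ), mul(SSZ, Z))))
  step 7: S(S(add(add(SZ, mul(SZ, add(SZ, SSZ))), add(mul(Z, SSZ), mul(SSZ, Z)))))
  step 8: S(S(add(S(add(Z, mul(SZ, add(SZ, SSZ)))), add(mul(Z, SSZ), mul(SSZ, Z)))))
  step 9: S(S(S(add(add(Z, mul(SZ, add(SZ, SSZ))), add(mul(Z, SSZ), mul(SSZ, Z))))))
  step 10: S(S(S(add(mul(SZ, add(SZ, SSZ)), add(mul(Z, SSZ), mul(SSZ, Z))))))
  step 11: S(S(S(add(add(add(SZ, SSZ), mul(Z, add(SZ, SSZ))), add(mul(Z, SSZ), mul(SSZ, Z))))))
  step 12: S(S(S(add(add(S(add(Z, SSZ)), mul(Z, add(SZ, SSZ))), add(mul(Z, SSZ), mul(SSZ, Z))))))
  step 13: S(S(S(add(S(add(add(Z, SSZ), mul(Z, add(SZ, SSZ)))), add(mul(Z, SSZ), mul(SSZ, Z))))))
  step 14: S(S(S(S(add(add(add(Z, SSZ), mul(Z, add(SZ, SSZ))), add(mul(Z, SSZ), mul(SSZ, Z)))))))
  step 15: S(S(S(S(add(add(SSZ, mul(Z, add(SZ, SSZ))), add(mul(Z, SSZ), mul(SSZ, Z)))))))
  step 16: S(S(S(S(add(S(add(SZ, mul(Z, add(SZ, SSZ)))), add(mul(Z, SSZ), mul(SSZ, Z)))))))
  step 17: S(S(S(S(S(add(add(SZ, mul(Z, add(SZ, SSZ))), add(mul(Z, SSZ), mul(SSZ, Z))))))))
  step 18: S(S(S(S(S(add(S(add(Z, mul(Z, add(SZ, SSZ)))), add(mul(Z, SSZ), mul(SSZ, Z))))))))
  step 19: S(S(S(S(S(S(add(add(Z, mul(Z, add(SZ, SSZ))), add(mul(Z, SSZ), mul(SSZ, Z)))))))))
  step 20: S(S(S(S(S(S(add(mul(Z, add(SZ, SSZ)), add(mul(Z, SSZ), mul(SSZ, Z)))))))))
  step 21: S(S(S(S(S(S(add(Z, add(mul(Z, SSZ), mul(SSZ, Z)))))))))
  step 22: S(S(S(S(S(S(add(mul(Z, SSZ), mul(SSZ, Z))))))))
  step 23: S(S(S(S(S(S(add(Z, mul(SSZ, Z))))))))
  step 24: S(S(S(S(S(S(mul(SSZ, Z)))))))
  step 25: S(S(S(S(S(S(add(Z, mul(SZ, Z))))))))
  step 26: S(S(S(S(S(S(mul(SZ, Z)))))))
  step 27: S(S(S(S(S(S(add(Z, mul(Z, Z))))))))
  step 28: S(S(S(S(S(S(mul(Z, Z)))))))
  step 29: S^6(Z)

Answer: DIFFERENT — A ⇓ S^4(Z), B ⇓ S^6(Z)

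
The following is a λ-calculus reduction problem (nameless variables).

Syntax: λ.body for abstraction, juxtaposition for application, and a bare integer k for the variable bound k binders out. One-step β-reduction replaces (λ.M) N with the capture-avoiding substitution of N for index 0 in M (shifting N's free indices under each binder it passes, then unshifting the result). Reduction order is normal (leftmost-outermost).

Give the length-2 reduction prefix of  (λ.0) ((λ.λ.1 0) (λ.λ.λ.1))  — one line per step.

Answer: after 2 steps: λ.(λ.λ.λ.1) 0

Working:
  start: (λ.0) ((λ.λ.1 0) (λ.λ.λ.1))
  [1] (λ.λ.1 0) (λ.λ.λ.1)
  [2] λ.(λ.λ.λ.1) 0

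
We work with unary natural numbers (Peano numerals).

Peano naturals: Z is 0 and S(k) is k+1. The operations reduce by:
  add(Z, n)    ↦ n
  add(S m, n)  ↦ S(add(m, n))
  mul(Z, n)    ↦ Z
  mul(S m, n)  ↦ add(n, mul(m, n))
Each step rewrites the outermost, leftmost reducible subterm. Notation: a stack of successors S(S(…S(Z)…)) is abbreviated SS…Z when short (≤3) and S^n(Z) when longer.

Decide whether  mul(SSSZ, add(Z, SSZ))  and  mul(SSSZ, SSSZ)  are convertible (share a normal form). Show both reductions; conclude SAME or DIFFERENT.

Answer: DIFFERENT — A ⇓ S^6(Z), B ⇓ S^9(Z)

Derivation:
Term A:
  start: mul(SSSZ, add(Z, SSZ))
  [1] add(add(Z, SSZ), mul(SSZ, add(Z, SSZ)))
  [2] add(SSZ, mul(SSZ, add(Z, SSZ)))
  [3] S(add(SZ, mul(SSZ, add(Z, SSZ))))
  [4] S(S(add(Z, mul(SSZ, add(Z, SSZ)))))
  [5] S(S(mul(SSZ, add(Z, SSZ))))
  [6] S(S(add(add(Z, SSZ), mul(SZ, add(Z, SSZ)))))
  [7] S(S(add(SSZ, mul(SZ, add(Z, SSZ)))))
  [8] S(S(S(add(SZ, mul(SZ, add(Z, SSZ))))))
  [9] S(S(S(S(add(Z, mul(SZ, add(Z, SSZ)))))))
  [10] S(S(S(S(mul(SZ, add(Z, SSZ))))))
  [11] S(S(S(S(add(add(Z, SSZ), mul(Z, add(Z, SSZ)))))))
  [12] S(S(S(S(add(SSZ, mul(Z, add(Z, SSZ)))))))
  [13] S(S(S(S(S(add(SZ, mul(Z, add(Z, SSZ))))))))
  [14] S(S(S(S(S(S(add(Z, mul(Z, add(Z, SSZ)))))))))
  [15] S(S(S(S(S(S(mul(Z, add(Z, SSZ))))))))
  [16] S^6(Z)

Term B:
  start: mul(SSSZ, SSSZ)
  [1] add(SSSZ, mul(SSZ, SSSZ))
  [2] S(add(SSZ, mul(SSZ, SSSZ)))
  [3] S(S(add(SZ, mul(SSZ, SSSZ))))
  [4] S(S(S(add(Z, mul(SSZ, SSSZ)))))
  [5] S(S(S(mul(SSZ, SSSZ))))
  [6] S(S(S(add(SSSZ, mul(SZ, SSSZ)))))
  [7] S(S(S(S(add(SSZ, mul(SZ, SSSZ))))))
  [8] S(S(S(S(S(add(SZ, mul(SZ, SSSZ)))))))
  [9] S(S(S(S(S(S(add(Z, mul(SZ, SSSZ))))))))
  [10] S(S(S(S(S(S(mul(SZ, SSSZ)))))))
  [11] S(S(S(S(S(S(add(SSSZ, mul(Z, SSSZ))))))))
  [12] S(S(S(S(S(S(S(add(SSZ, mul(Z, SSSZ)))))))))
  [13] S(S(S(S(S(S(S(S(add(SZ, mul(Z, SSSZ))))))))))
  [14] S(S(S(S(S(S(S(S(S(add(Z, mul(Z, SSSZ)))))))))))
  [15] S(S(S(S(S(S(S(S(S(mul(Z, SSSZ))))))))))
  [16] S^9(Z)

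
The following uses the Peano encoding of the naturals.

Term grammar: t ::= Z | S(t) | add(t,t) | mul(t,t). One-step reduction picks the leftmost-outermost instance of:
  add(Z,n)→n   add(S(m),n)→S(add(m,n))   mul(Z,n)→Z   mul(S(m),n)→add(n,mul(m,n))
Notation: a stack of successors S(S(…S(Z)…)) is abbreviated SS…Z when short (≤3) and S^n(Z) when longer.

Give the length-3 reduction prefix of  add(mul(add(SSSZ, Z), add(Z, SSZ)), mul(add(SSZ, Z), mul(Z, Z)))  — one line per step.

Answer: after 3 steps: add(add(SSZ, mul(add(SSZ, Z), add(Z, SSZ))), mul(add(SSZ, Z), mul(Z, Z)))

Working:
  start: add(mul(add(SSSZ, Z), add(Z, SSZ)), mul(add(SSZ, Z), mul(Z, Z)))
  [1] add(mul(S(add(SSZ, Z)), add(Z, SSZ)), mul(add(SSZ, Z), mul(Z, Z)))
  [2] add(add(add(Z, SSZ), mul(add(SSZ, Z), add(Z, SSZ))), mul(add(SSZ, Z), mul(Z, Z)))
  [3] add(add(SSZ, mul(add(SSZ, Z), add(Z, SSZ))), mul(add(SSZ, Z), mul(Z, Z)))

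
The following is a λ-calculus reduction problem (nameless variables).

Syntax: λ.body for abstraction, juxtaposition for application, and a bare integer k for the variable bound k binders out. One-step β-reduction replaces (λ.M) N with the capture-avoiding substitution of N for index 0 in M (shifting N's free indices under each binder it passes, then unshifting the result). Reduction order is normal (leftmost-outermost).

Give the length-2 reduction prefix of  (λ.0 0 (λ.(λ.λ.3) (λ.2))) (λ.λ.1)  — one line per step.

  start: (λ.0 0 (λ.(λ.λ.3) (λ.2))) (λ.λ.1)
  →1  (λ.λ.1) (λ.λ.1) (λ.(λ.λ.λ.λ.1) (λ.λ.λ.1))
  →2  (λ.λ.λ.1) (λ.(λ.λ.λ.λ.1) (λ.λ.λ.1))

Answer: after 2 steps: (λ.λ.λ.1) (λ.(λ.λ.λ.λ.1) (λ.λ.λ.1))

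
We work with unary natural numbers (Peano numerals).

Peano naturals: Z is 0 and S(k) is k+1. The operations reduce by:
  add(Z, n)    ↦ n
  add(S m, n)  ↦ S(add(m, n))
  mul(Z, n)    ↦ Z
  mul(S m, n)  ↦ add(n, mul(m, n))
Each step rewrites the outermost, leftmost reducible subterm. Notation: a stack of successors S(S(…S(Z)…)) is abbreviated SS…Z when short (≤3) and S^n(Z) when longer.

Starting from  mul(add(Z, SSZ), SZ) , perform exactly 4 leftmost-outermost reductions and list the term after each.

Answer: after 4 steps: S(mul(SZ, SZ))

Derivation:
  start: mul(add(Z, SSZ), SZ)
  →1  mul(SSZ, SZ)
  →2  add(SZ, mul(SZ, SZ))
  →3  S(add(Z, mul(SZ, SZ)))
  →4  S(mul(SZ, SZ))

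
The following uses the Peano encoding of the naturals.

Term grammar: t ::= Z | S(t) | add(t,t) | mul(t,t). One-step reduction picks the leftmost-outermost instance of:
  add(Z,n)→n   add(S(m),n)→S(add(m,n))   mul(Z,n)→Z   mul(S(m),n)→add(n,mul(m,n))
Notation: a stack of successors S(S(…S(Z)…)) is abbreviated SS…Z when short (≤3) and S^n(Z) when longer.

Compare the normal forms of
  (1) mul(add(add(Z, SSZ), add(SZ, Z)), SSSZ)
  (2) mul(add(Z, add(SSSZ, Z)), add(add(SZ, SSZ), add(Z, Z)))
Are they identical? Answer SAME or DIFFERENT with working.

Answer: SAME — A ⇓ S^9(Z), B ⇓ S^9(Z)

Reduction:
Term A:
  start: mul(add(add(Z, SSZ), add(SZ, Z)), SSSZ)
  step 1: mul(add(SSZ, add(SZ, Z)), SSSZ)
  step 2: mul(S(add(SZ, add(SZ, Z))), SSSZ)
  step 3: add(SSSZ, mul(add(SZ, add(SZ, Z)), SSSZ))
  step 4: S(add(SSZ, mul(add(SZ, add(SZ, Z)), SSSZ)))
  step 5: S(S(add(SZ, mul(add(SZ, add(SZ, Z)), SSSZ))))
  step 6: S(S(S(add(Z, mul(add(SZ, add(SZ, Z)), SSSZ)))))
  step 7: S(S(S(mul(add(SZ, add(SZ, Z)), SSSZ))))
  step 8: S(S(S(mul(S(add(Z, add(SZ, Z))), SSSZ))))
  step 9: S(S(S(add(SSSZ, mul(add(Z, add(SZ, Z)), SSSZ)))))
  step 10: S(S(S(S(add(SSZ, mul(add(Z, add(SZ, Z)), SSSZ))))))
  step 11: S(S(S(S(S(add(SZ, mul(add(Z, add(SZ, Z)), SSSZ)))))))
  step 12: S(S(S(S(S(S(add(Z, mul(add(Z, add(SZ, Z)), SSSZ))))))))
  step 13: S(S(S(S(S(S(mul(add(Z, add(SZ, Z)), SSSZ)))))))
  step 14: S(S(S(S(S(S(mul(add(SZ, Z), SSSZ)))))))
  step 15: S(S(S(S(S(S(mul(S(add(Z, Z)), SSSZ)))))))
  step 16: S(S(S(S(S(S(add(SSSZ, mul(add(Z, Z), SSSZ))))))))
  step 17: S(S(S(S(S(S(S(add(SSZ, mul(add(Z, Z), SSSZ)))))))))
  step 18: S(S(S(S(S(S(S(S(add(SZ, mul(add(Z, Z), SSSZ))))))))))
  step 19: S(S(S(S(S(S(S(S(S(add(Z, mul(add(Z, Z), SSSZ)))))))))))
  step 20: S(S(S(S(S(S(S(S(S(mul(add(Z, Z), SSSZ))))))))))
  step 21: S(S(S(S(S(S(S(S(S(mul(Z, SSSZ))))))))))
  step 22: S^9(Z)

Term B:
  start: mul(add(Z, add(SSSZ, Z)), add(add(SZ, SSZ), add(Z, Z)))
  step 1: mul(add(SSSZ, Z), add(add(SZ, SSZ), add(Z, Z)))
  step 2: mul(S(add(SSZ, Z)), add(add(SZ, SSZ), add(Z, Z)))
  step 3: add(add(add(SZ, SSZ), add(Z, Z)), mul(add(SSZ, Z), add(add(SZ, SSZ), add(Z, Z))))
  step 4: add(add(S(add(Z, SSZ)), add(Z, Z)), mul(add(SSZ, Z), add(add(SZ, SSZ), add(Z, Z))))
  step 5: add(S(add(add(Z, SSZ), add(Z, Z))), mul(add(SSZ, Z), add(add(SZ, SSZ), add(Z, Z))))
  step 6: S(add(add(add(Z, SSZ), add(Z, Z)), mul(add(SSZ, Z), add(add(SZ, SSZ), add(Z, Z)))))
  step 7: S(add(add(SSZ, add(Z, Z)), mul(add(SSZ, Z), add(add(SZ, SSZ), add(Z, Z)))))
  step 8: S(add(S(add(SZ, add(Z, Z))), mul(add(SSZ, Z), add(add(SZ, SSZ), add(Z, Z)))))
  step 9: S(S(add(add(SZ, add(Z, Z)), mul(add(SSZ, Z), add(add(SZ, SSZ), add(Z, Z))))))
  step 10: S(S(add(S(add(Z, add(Z, Z))), mul(add(SSZ, Z), add(add(SZ, SSZ), add(Z, Z))))))
  step 11: S(S(S(add(add(Z, add(Z, Z)), mul(add(SSZ, Z), add(add(SZ, SSZ), add(Z, Z)))))))
  step 12: S(S(S(add(add(Z, Z), mul(add(SSZ, Z), add(add(SZ, SSZ), add(Z, Z)))))))
  step 13: S(S(S(add(Z, mul(add(SSZ, Z), add(add(SZ, SSZ), add(Z, Z)))))))
  step 14: S(S(S(mul(add(SSZ, Z), add(add(SZ, SSZ), add(Z, Z))))))
  step 15: S(S(S(mul(S(add(SZ, Z)), add(add(SZ, SSZ), add(Z, Z))))))
  step 16: S(S(S(add(add(add(SZ, SSZ), add(Z, Z)), mul(add(SZ, Z), add(add(SZ, SSZ), add(Z, Z)))))))
  step 17: S(S(S(add(add(S(add(Z, SSZ)), add(Z, Z)), mul(add(SZ, Z), add(add(SZ, SSZ), add(Z, Z)))))))
  step 18: S(S(S(add(S(add(add(Z, SSZ), add(Z, Z))), mul(add(SZ, Z), add(add(SZ, SSZ), add(Z, Z)))))))
  step 19: S(S(S(S(add(add(add(Z, SSZ), add(Z, Z)), mul(add(SZ, Z), add(add(SZ, SSZ), add(Z, Z))))))))
  step 20: S(S(S(S(add(add(SSZ, add(Z, Z)), mul(add(SZ, Z), add(add(SZ, SSZ), add(Z, Z))))))))
  step 21: S(S(S(S(add(S(add(SZ, add(Z, Z))), mul(add(SZ, Z), add(add(SZ, SSZ), add(Z, Z))))))))
  step 22: S(S(S(S(S(add(add(SZ, add(Z, Z)), mul(add(SZ, Z), add(add(SZ, SSZ), add(Z, Z)))))))))
  step 23: S(S(S(S(S(add(S(add(Z, add(Z, Z))), mul(add(SZ, Z), add(add(SZ, SSZ), add(Z, Z)))))))))
  step 24: S(S(S(S(S(S(add(add(Z, add(Z, Z)), mul(add(SZ, Z), add(add(SZ, SSZ), add(Z, Z))))))))))
  step 25: S(S(S(S(S(S(add(add(Z, Z), mul(add(SZ, Z), add(add(SZ, SSZ), add(Z, Z))))))))))
  step 26: S(S(S(S(S(S(add(Z, mul(add(SZ, Z), add(add(SZ, SSZ), add(Z, Z))))))))))
  step 27: S(S(S(S(S(S(mul(add(SZ, Z), add(add(SZ, SSZ), add(Z, Z)))))))))
  step 28: S(S(S(S(S(S(mul(S(add(Z, Z)), add(add(SZ, SSZ), add(Z, Z)))))))))
  step 29: S(S(S(S(S(S(add(add(add(SZ, SSZ), add(Z, Z)), mul(add(Z, Z), add(add(SZ, SSZ), add(Z, Z))))))))))
  step 30: S(S(S(S(S(S(add(add(S(add(Z, SSZ)), add(Z, Z)), mul(add(Z, Z), add(add(SZ, SSZ), add(Z, Z))))))))))
  step 31: S(S(S(S(S(S(add(S(add(add(Z, SSZ), add(Z, Z))), mul(add(Z, Z), add(add(SZ, SSZ), add(Z, Z))))))))))
  step 32: S(S(S(S(S(S(S(add(add(add(Z, SSZ), add(Z, Z)), mul(add(Z, Z), add(add(SZ, SSZ), add(Z, Z)))))))))))
  step 33: S(S(S(S(S(S(S(add(add(SSZ, add(Z, Z)), mul(add(Z, Z), add(add(SZ, SSZ), add(Z, Z)))))))))))
  step 34: S(S(S(S(S(S(S(add(S(add(SZ, add(Z, Z))), mul(add(Z, Z), add(add(SZ, SSZ), add(Z, Z)))))))))))
  step 35: S(S(S(S(S(S(S(S(add(add(SZ, add(Z, Z)), mul(add(Z, Z), add(add(SZ, SSZ), add(Z, Z))))))))))))
  step 36: S(S(S(S(S(S(S(S(add(S(add(Z, add(Z, Z))), mul(add(Z, Z), add(add(SZ, SSZ), add(Z, Z))))))))))))
  step 37: S(S(S(S(S(S(S(S(S(add(add(Z, add(Z, Z)), mul(add(Z, Z), add(add(SZ, SSZ), add(Z, Z)))))))))))))
  step 38: S(S(S(S(S(S(S(S(S(add(add(Z, Z), mul(add(Z, Z), add(add(SZ, SSZ), add(Z, Z)))))))))))))
  step 39: S(S(S(S(S(S(S(S(S(add(Z, mul(add(Z, Z), add(add(SZ, SSZ), add(Z, Z)))))))))))))
  step 40: S(S(S(S(S(S(S(S(S(mul(add(Z, Z), add(add(SZ, SSZ), add(Z, Z))))))))))))
  step 41: S(S(S(S(S(S(S(S(S(mul(Z, add(add(SZ, SSZ), add(Z, Z))))))))))))
  step 42: S^9(Z)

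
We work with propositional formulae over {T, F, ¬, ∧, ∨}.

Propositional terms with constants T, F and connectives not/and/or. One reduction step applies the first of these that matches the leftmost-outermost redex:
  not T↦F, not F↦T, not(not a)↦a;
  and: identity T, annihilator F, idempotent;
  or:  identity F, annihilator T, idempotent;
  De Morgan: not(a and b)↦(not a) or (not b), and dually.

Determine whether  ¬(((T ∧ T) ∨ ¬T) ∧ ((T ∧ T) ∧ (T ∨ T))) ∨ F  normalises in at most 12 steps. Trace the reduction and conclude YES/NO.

  start: ¬(((T ∧ T) ∨ ¬T) ∧ ((T ∧ T) ∧ (T ∨ T))) ∨ F
  step 1: ¬(((T ∧ T) ∨ ¬T) ∧ ((T ∧ T) ∧ (T ∨ T)))
  step 2: ¬((T ∧ T) ∨ ¬T) ∨ ¬((T ∧ T) ∧ (T ∨ T))
  step 3: (¬(T ∧ T) ∧ ¬¬T) ∨ ¬((T ∧ T) ∧ (T ∨ T))
  step 4: ((¬T ∨ ¬T) ∧ ¬¬T) ∨ ¬((T ∧ T) ∧ (T ∨ T))
  step 5: (¬T ∧ ¬¬T) ∨ ¬((T ∧ T) ∧ (T ∨ T))
  step 6: (F ∧ ¬¬T) ∨ ¬((T ∧ T) ∧ (T ∨ T))
  step 7: F ∨ ¬((T ∧ T) ∧ (T ∨ T))
  step 8: ¬((T ∧ T) ∧ (T ∨ T))
  step 9: ¬(T ∧ T) ∨ ¬(T ∨ T)
  step 10: (¬T ∨ ¬T) ∨ ¬(T ∨ T)
  step 11: ¬T ∨ ¬(T ∨ T)
  step 12: F ∨ ¬(T ∨ T)

Answer: NO — after 12 steps the term is F ∨ ¬(T ∨ T), not yet normal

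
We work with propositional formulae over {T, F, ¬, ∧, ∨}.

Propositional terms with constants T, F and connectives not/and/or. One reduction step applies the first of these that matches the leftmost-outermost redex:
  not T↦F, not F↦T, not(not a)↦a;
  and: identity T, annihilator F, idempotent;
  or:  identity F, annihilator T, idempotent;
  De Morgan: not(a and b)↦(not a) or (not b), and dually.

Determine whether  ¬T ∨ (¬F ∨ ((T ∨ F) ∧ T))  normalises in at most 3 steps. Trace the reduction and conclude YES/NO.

  start: ¬T ∨ (¬F ∨ ((T ∨ F) ∧ T))
  [1] F ∨ (¬F ∨ ((T ∨ F) ∧ T))
  [2] ¬F ∨ ((T ∨ F) ∧ T)
  [3] T ∨ ((T ∨ F) ∧ T)

Answer: NO — after 3 steps the term is T ∨ ((T ∨ F) ∧ T), not yet normal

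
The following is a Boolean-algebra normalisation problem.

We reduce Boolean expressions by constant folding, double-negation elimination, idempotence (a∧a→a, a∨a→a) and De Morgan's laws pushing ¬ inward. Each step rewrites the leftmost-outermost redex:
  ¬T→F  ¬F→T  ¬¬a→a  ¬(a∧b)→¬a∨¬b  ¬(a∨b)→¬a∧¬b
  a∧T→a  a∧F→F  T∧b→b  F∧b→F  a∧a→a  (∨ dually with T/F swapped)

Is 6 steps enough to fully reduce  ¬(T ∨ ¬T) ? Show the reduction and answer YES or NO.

Answer: YES — reaches normal form F in 3 ≤ 6 steps

Working:
  start: ¬(T ∨ ¬T)
  step 1: ¬T ∧ ¬¬T
  step 2: F ∧ ¬¬T
  step 3: F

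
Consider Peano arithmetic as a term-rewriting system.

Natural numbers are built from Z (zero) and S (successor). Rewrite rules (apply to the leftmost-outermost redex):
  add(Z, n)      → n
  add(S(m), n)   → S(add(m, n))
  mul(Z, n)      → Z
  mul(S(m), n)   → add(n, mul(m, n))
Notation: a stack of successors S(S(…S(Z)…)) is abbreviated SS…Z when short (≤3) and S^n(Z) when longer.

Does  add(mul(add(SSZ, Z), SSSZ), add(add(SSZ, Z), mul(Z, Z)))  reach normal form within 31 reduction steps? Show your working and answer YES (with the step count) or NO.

Answer: YES — reaches normal form S^8(Z) in 28 ≤ 31 steps

Reduction:
  start: add(mul(add(SSZ, Z), SSSZ), add(add(SSZ, Z), mul(Z, Z)))
  step 1: add(mul(S(add(SZ, Z)), SSSZ), add(add(SSZ, Z), mul(Z, Z)))
  step 2: add(add(SSSZ, mul(add(SZ, Z), SSSZ)), add(add(SSZ, Z), mul(Z, Z)))
  step 3: add(S(add(SSZ, mul(add(SZ, Z), SSSZ))), add(add(SSZ, Z), mul(Z, Z)))
  step 4: S(add(add(SSZ, mul(add(SZ, Z), SSSZ)), add(add(SSZ, Z), mul(Z, Z))))
  step 5: S(add(S(add(SZ, mul(add(SZ, Z), SSSZ))), add(add(SSZ, Z), mul(Z, Z))))
  step 6: S(S(add(add(SZ, mul(add(SZ, Z), SSSZ)), add(add(SSZ, Z), mul(Z, Z)))))
  step 7: S(S(add(S(add(Z, mul(add(SZ, Z), SSSZ))), add(add(SSZ, Z), mul(Z, Z)))))
  step 8: S(S(S(add(add(Z, mul(add(SZ, Z), SSSZ)), add(add(SSZ, Z), mul(Z, Z))))))
  step 9: S(S(S(add(mul(add(SZ, Z), SSSZ), add(add(SSZ, Z), mul(Z, Z))))))
  step 10: S(S(S(add(mul(S(add(Z, Z)), SSSZ), add(add(SSZ, Z), mul(Z, Z))))))
  step 11: S(S(S(add(add(SSSZ, mul(add(Z, Z), SSSZ)), add(add(SSZ, Z), mul(Z, Z))))))
  step 12: S(S(S(add(S(add(SSZ, mul(add(Z, Z), SSSZ))), add(add(SSZ, Z), mul(Z, Z))))))
  step 13: S(S(S(S(add(add(SSZ, mul(add(Z, Z), SSSZ)), add(add(SSZ, Z), mul(Z, Z)))))))
  step 14: S(S(S(S(add(S(add(SZ, mul(add(Z, Z), SSSZ))), add(add(SSZ, Z), mul(Z, Z)))))))
  step 15: S(S(S(S(S(add(add(SZ, mul(add(Z, Z), SSSZ)), add(add(SSZ, Z), mul(Z, Z))))))))
  step 16: S(S(S(S(S(add(S(add(Z, mul(add(Z, Z), SSSZ))), add(add(SSZ, Z), mul(Z, Z))))))))
  step 17: S(S(S(S(S(S(add(add(Z, mul(add(Z, Z), SSSZ)), add(add(SSZ, Z), mul(Z, Z)))))))))
  step 18: S(S(S(S(S(S(add(mul(add(Z, Z), SSSZ), add(add(SSZ, Z), mul(Z, Z)))))))))
  step 19: S(S(S(S(S(S(add(mul(Z, SSSZ), add(add(SSZ, Z), mul(Z, Z)))))))))
  step 20: S(S(S(S(S(S(add(Z, add(add(SSZ, Z), mul(Z, Z)))))))))
  step 21: S(S(S(S(S(S(add(add(SSZ, Z), mul(Z, Z))))))))
  step 22: S(S(S(S(S(S(add(S(add(SZ, Z)), mul(Z, Z))))))))
  step 23: S(S(S(S(S(S(S(add(add(SZ, Z), mul(Z, Z)))))))))
  step 24: S(S(S(S(S(S(S(add(S(add(Z, Z)), mul(Z, Z)))))))))
  step 25: S(S(S(S(S(S(S(S(add(add(Z, Z), mul(Z, Z))))))))))
  step 26: S(S(S(S(S(S(S(S(add(Z, mul(Z, Z))))))))))
  step 27: S(S(S(S(S(S(S(S(mul(Z, Z)))))))))
  step 28: S^8(Z)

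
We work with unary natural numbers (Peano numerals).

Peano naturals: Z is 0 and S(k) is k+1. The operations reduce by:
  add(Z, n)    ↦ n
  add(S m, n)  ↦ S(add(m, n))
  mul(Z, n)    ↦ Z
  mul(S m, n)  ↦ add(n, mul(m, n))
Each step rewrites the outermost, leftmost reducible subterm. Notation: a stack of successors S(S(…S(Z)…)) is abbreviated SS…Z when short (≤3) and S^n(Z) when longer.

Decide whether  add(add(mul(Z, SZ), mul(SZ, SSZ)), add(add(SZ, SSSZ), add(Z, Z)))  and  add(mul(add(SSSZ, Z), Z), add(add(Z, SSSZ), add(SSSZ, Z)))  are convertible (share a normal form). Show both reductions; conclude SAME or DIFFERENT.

Answer: SAME — A ⇓ S^6(Z), B ⇓ S^6(Z)

Working:
Term A:
  start: add(add(mul(Z, SZ), mul(SZ, SSZ)), add(add(SZ, SSSZ), add(Z, Z)))
  step 1: add(add(Z, mul(SZ, SSZ)), add(add(SZ, SSSZ), add(Z, Z)))
  step 2: add(mul(SZ, SSZ), add(add(SZ, SSSZ), add(Z, Z)))
  step 3: add(add(SSZ, mul(Z, SSZ)), add(add(SZ, SSSZ), add(Z, Z)))
  step 4: add(S(add(SZ, mul(Z, SSZ))), add(add(SZ, SSSZ), add(Z, Z)))
  step 5: S(add(add(SZ, mul(Z, SSZ)), add(add(SZ, SSSZ), add(Z, Z))))
  step 6: S(add(S(add(Z, mul(Z, SSZ))), add(add(SZ, SSSZ), add(Z, Z))))
  step 7: S(S(add(add(Z, mul(Z, SSZ)), add(add(SZ, SSSZ), add(Z, Z)))))
  step 8: S(S(add(mul(Z, SSZ), add(add(SZ, SSSZ), add(Z, Z)))))
  step 9: S(S(add(Z, add(add(SZ, SSSZ), add(Z, Z)))))
  step 10: S(S(add(add(SZ, SSSZ), add(Z, Z))))
  step 11: S(S(add(S(add(Z, SSSZ)), add(Z, Z))))
  step 12: S(S(S(add(add(Z, SSSZ), add(Z, Z)))))
  step 13: S(S(S(add(SSSZ, add(Z, Z)))))
  step 14: S(S(S(S(add(SSZ, add(Z, Z))))))
  step 15: S(S(S(S(S(add(SZ, add(Z, Z)))))))
  step 16: S(S(S(S(S(S(add(Z, add(Z, Z))))))))
  step 17: S(S(S(S(S(S(add(Z, Z)))))))
  step 18: S^6(Z)

Term B:
  start: add(mul(add(SSSZ, Z), Z), add(add(Z, SSSZ), add(SSSZ, Z)))
  step 1: add(mul(S(add(SSZ, Z)), Z), add(add(Z, SSSZ), add(SSSZ, Z)))
  step 2: add(add(Z, mul(add(SSZ, Z), Z)), add(add(Z, SSSZ), add(SSSZ, Z)))
  step 3: add(mul(add(SSZ, Z), Z), add(add(Z, SSSZ), add(SSSZ, Z)))
  step 4: add(mul(S(add(SZ, Z)), Z), add(add(Z, SSSZ), add(SSSZ, Z)))
  step 5: add(add(Z, mul(add(SZ, Z), Z)), add(add(Z, SSSZ), add(SSSZ, Z)))
  step 6: add(mul(add(SZ, Z), Z), add(add(Z, SSSZ), add(SSSZ, Z)))
  step 7: add(mul(S(add(Z, Z)), Z), add(add(Z, SSSZ), add(SSSZ, Z)))
  step 8: add(add(Z, mul(add(Z, Z), Z)), add(add(Z, SSSZ), add(SSSZ, Z)))
  step 9: add(mul(add(Z, Z), Z), add(add(Z, SSSZ), add(SSSZ, Z)))
  step 10: add(mul(Z, Z), add(add(Z, SSSZ), add(SSSZ, Z)))
  step 11: add(Z, add(add(Z, SSSZ), add(SSSZ, Z)))
  step 12: add(add(Z, SSSZ), add(SSSZ, Z))
  step 13: add(SSSZ, add(SSSZ, Z))
  step 14: S(add(SSZ, add(SSSZ, Z)))
  step 15: S(S(add(SZ, add(SSSZ, Z))))
  step 16: S(S(S(add(Z, add(SSSZ, Z)))))
  step 17: S(S(S(add(SSSZ, Z))))
  step 18: S(S(S(S(add(SSZ, Z)))))
  step 19: S(S(S(S(S(add(SZ, Z))))))
  step 20: S(S(S(S(S(S(add(Z, Z)))))))
  step 21: S^6(Z)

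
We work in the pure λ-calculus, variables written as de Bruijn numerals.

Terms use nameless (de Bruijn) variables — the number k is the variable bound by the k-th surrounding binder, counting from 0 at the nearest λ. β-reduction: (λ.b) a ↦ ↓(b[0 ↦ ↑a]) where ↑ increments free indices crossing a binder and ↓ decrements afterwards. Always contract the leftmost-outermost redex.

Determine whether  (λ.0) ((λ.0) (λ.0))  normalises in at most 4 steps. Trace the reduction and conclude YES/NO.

  start: (λ.0) ((λ.0) (λ.0))
  step 1: (λ.0) (λ.0)
  step 2: λ.0

Answer: YES — reaches normal form λ.0 in 2 ≤ 4 steps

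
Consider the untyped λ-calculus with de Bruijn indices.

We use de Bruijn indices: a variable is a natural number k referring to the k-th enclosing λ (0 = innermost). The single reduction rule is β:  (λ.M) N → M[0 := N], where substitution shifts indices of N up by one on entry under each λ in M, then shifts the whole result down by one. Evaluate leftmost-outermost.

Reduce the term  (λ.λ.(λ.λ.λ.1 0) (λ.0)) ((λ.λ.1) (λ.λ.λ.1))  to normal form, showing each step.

Answer: normal form = λ.λ.λ.1 0  (in 2 steps)

Working:
  start: (λ.λ.(λ.λ.λ.1 0) (λ.0)) ((λ.λ.1) (λ.λ.λ.1))
  step 1: λ.(λ.λ.λ.1 0) (λ.0)
  step 2: λ.λ.λ.1 0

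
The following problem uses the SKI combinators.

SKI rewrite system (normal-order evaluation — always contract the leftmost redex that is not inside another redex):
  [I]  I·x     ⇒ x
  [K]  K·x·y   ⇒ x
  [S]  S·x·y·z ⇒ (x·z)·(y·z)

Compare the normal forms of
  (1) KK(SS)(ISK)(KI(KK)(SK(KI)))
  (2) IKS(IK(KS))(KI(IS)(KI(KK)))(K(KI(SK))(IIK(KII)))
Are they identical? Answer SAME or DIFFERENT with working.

Answer: DIFFERENT — A ⇓ SK, B ⇓ SII

Derivation:
Term A:
  start: KK(SS)(ISK)(KI(KK)(SK(KI)))
  step 1: K(ISK)(KI(KK)(SK(KI)))
  step 2: ISK
  step 3: SK

Term B:
  start: IKS(IK(KS))(KI(IS)(KI(KK)))(K(KI(SK))(IIK(KII)))
  step 1: KS(IK(KS))(KI(IS)(KI(KK)))(K(KI(SK))(IIK(KII)))
  step 2: S(KI(IS)(KI(KK)))(K(KI(SK))(IIK(KII)))
  step 3: S(I(KI(KK)))(K(KI(SK))(IIK(KII)))
  step 4: S(KI(KK))(K(KI(SK))(IIK(KII)))
  step 5: SI(K(KI(SK))(IIK(KII)))
  step 6: SI(KI(SK))
  step 7: SII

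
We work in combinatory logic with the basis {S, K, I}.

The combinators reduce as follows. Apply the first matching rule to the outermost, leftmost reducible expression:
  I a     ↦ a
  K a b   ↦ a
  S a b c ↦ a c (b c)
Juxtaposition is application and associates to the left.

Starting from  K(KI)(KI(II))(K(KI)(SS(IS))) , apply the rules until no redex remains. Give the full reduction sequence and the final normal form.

  start: K(KI)(KI(II))(K(KI)(SS(IS)))
  step 1: KI(K(KI)(SS(IS)))
  step 2: I

Answer: normal form = I  (in 2 steps)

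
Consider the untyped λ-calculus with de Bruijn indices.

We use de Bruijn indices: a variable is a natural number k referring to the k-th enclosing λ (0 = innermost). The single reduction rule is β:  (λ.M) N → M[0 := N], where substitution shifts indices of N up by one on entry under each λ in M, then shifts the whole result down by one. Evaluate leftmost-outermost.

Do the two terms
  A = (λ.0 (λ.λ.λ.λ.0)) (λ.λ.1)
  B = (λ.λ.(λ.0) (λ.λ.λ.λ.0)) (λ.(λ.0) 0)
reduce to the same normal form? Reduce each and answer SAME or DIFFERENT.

Answer: SAME — A ⇓ λ.λ.λ.λ.λ.0, B ⇓ λ.λ.λ.λ.λ.0

Reduction:
Term A:
  start: (λ.0 (λ.λ.λ.λ.0)) (λ.λ.1)
  →1  (λ.λ.1) (λ.λ.λ.λ.0)
  →2  λ.λ.λ.λ.λ.0

Term B:
  start: (λ.λ.(λ.0) (λ.λ.λ.λ.0)) (λ.(λ.0) 0)
  →1  λ.(λ.0) (λ.λ.λ.λ.0)
  →2  λ.λ.λ.λ.λ.0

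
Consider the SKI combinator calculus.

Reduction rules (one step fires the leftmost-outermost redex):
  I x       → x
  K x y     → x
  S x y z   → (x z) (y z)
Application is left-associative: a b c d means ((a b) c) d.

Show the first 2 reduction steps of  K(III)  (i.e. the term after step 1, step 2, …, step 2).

Answer: after 2 steps: KI

Working:
  start: K(III)
  [1] K(II)
  [2] KI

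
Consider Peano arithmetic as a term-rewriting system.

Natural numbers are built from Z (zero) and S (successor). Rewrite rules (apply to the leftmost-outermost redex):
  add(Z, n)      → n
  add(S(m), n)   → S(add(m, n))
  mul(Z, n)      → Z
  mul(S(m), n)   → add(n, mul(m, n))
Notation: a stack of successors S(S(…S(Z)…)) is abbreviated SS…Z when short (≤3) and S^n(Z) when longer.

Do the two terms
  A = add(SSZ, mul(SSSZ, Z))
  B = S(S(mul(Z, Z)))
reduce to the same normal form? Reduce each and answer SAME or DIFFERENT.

Answer: SAME — A ⇓ SSZ, B ⇓ SSZ

Reduction:
Term A:
  start: add(SSZ, mul(SSSZ, Z))
  →1  S(add(SZ, mul(SSSZ, Z)))
  →2  S(S(add(Z, mul(SSSZ, Z))))
  →3  S(S(mul(SSSZ, Z)))
  →4  S(S(add(Z, mul(SSZ, Z))))
  →5  S(S(mul(SSZ, Z)))
  →6  S(S(add(Z, mul(SZ, Z))))
  →7  S(S(mul(SZ, Z)))
  →8  S(S(add(Z, mul(Z, Z))))
  →9  S(S(mul(Z, Z)))
  →10  SSZ

Term B:
  start: S(S(mul(Z, Z)))
  →1  SSZ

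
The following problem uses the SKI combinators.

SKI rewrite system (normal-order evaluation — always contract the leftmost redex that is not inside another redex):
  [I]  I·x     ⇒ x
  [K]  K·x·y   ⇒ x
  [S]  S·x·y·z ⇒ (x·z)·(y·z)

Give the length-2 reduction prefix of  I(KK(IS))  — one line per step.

  start: I(KK(IS))
  [1] KK(IS)
  [2] K

Answer: after 2 steps: K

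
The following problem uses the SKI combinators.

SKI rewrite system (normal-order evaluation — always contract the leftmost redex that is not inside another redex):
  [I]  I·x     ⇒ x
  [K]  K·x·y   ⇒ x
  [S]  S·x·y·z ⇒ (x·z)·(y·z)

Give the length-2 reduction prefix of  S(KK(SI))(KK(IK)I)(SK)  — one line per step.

Answer: after 2 steps: K(SK)(KK(IK)I(SK))

Reduction:
  start: S(KK(SI))(KK(IK)I)(SK)
  →1  KK(SI)(SK)(KK(IK)I(SK))
  →2  K(SK)(KK(IK)I(SK))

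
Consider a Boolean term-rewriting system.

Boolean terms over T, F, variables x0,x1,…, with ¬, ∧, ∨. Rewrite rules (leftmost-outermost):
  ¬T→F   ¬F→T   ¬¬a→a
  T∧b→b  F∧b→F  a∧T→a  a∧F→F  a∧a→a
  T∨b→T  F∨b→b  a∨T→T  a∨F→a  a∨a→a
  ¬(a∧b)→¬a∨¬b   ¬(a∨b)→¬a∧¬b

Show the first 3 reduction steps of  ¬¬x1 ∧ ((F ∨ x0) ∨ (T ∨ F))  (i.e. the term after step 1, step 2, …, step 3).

  start: ¬¬x1 ∧ ((F ∨ x0) ∨ (T ∨ F))
  step 1: x1 ∧ ((F ∨ x0) ∨ (T ∨ F))
  step 2: x1 ∧ (x0 ∨ (T ∨ F))
  step 3: x1 ∧ (x0 ∨ T)

Answer: after 3 steps: x1 ∧ (x0 ∨ T)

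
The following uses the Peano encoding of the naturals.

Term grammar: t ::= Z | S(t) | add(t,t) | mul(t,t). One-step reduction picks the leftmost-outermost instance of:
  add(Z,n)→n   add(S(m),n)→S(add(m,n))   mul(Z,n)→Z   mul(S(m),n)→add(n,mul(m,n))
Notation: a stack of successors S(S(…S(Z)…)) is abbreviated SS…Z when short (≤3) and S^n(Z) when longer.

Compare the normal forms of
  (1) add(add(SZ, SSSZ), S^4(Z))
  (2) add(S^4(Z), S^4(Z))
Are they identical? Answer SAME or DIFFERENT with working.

Answer: SAME — A ⇓ S^8(Z), B ⇓ S^8(Z)

Reduction:
Term A:
  start: add(add(SZ, SSSZ), S^4(Z))
  step 1: add(S(add(Z, SSSZ)), S^4(Z))
  step 2: S(add(add(Z, SSSZ), S^4(Z)))
  step 3: S(add(SSSZ, S^4(Z)))
  step 4: S(S(add(SSZ, S^4(Z))))
  step 5: S(S(S(add(SZ, S^4(Z)))))
  step 6: S(S(S(S(add(Z, S^4(Z))))))
  step 7: S^8(Z)

Term B:
  start: add(S^4(Z), S^4(Z))
  step 1: S(add(SSSZ, S^4(Z)))
  step 2: S(S(add(SSZ, S^4(Z))))
  step 3: S(S(S(add(SZ, S^4(Z)))))
  step 4: S(S(S(S(add(Z, S^4(Z))))))
  step 5: S^8(Z)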